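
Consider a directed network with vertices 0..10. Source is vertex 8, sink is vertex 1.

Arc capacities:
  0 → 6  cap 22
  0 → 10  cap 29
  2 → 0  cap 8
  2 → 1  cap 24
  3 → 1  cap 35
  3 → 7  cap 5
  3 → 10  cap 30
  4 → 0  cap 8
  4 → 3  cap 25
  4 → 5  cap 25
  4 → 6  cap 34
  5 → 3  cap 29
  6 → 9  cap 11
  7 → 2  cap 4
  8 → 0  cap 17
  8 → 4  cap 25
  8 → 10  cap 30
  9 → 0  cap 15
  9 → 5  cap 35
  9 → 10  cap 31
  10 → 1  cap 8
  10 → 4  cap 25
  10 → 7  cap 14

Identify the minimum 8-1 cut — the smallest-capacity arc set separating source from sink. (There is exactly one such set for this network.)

Min-cut arcs: {(3,1), (7,2), (10,1)} (total capacity 47)

augment #1: 8→10→1 push 8
augment #2: 8→4→3→1 push 25
augment #3: 8→10→7→2→1 push 4
augment #4: 8→10→4→5→3→1 push 10
max flow = 47; residual-reachable set from 8 gives S-side
cut edges (S→T): {(3,1), (7,2), (10,1)} total cap 47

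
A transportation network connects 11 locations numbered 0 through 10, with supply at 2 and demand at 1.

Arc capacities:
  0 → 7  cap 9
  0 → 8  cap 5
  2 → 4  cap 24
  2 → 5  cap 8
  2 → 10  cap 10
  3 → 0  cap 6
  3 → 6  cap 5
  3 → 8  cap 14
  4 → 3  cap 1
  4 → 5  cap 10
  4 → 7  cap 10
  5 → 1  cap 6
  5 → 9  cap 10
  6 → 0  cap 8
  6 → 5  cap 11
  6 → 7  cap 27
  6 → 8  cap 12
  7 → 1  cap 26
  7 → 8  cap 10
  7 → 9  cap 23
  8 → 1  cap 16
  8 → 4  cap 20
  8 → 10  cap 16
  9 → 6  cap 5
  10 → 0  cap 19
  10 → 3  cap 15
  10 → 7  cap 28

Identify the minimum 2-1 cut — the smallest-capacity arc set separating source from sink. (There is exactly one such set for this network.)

Min-cut arcs: {(2,10), (4,3), (4,7), (5,1), (9,6)} (total capacity 32)

augment #1: 2→5→1 push 6
augment #2: 2→4→7→1 push 10
augment #3: 2→10→7→1 push 10
augment #4: 2→4→3→8→1 push 1
augment #5: 2→5→9→6→7→1 push 2
augment #6: 2→4→5→9→6→7→1 push 3
max flow = 32; residual-reachable set from 2 gives S-side
cut edges (S→T): {(2,10), (4,3), (4,7), (5,1), (9,6)} total cap 32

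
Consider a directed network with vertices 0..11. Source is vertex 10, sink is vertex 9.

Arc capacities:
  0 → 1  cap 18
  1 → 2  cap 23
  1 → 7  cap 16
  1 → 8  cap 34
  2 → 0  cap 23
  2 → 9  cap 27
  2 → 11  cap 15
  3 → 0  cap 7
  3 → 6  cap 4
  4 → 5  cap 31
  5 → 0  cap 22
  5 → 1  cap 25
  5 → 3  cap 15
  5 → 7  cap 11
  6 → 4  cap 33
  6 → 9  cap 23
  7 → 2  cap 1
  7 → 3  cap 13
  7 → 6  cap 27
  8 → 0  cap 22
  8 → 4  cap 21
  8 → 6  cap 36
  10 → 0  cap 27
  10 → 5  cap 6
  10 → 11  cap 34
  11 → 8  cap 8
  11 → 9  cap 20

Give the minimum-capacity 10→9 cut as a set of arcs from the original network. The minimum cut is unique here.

Min-cut arcs: {(0,1), (10,5), (11,8), (11,9)} (total capacity 52)

augment #1: 10→11→9 push 20
augment #2: 10→0→1→2→9 push 18
augment #3: 10→5→1→2→9 push 5
augment #4: 10→5→3→6→9 push 1
augment #5: 10→11→8→6→9 push 8
max flow = 52; residual-reachable set from 10 gives S-side
cut edges (S→T): {(0,1), (10,5), (11,8), (11,9)} total cap 52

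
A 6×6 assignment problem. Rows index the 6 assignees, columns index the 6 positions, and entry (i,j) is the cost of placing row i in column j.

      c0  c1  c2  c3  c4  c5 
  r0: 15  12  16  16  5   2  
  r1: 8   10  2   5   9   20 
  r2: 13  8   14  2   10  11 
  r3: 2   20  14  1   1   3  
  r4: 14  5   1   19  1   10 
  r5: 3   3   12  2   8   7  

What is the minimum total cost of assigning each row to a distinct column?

optimal assignment: row0→col5 (cost 2), row1→col2 (cost 2), row2→col3 (cost 2), row3→col0 (cost 2), row4→col4 (cost 1), row5→col1 (cost 3)
total = 2 + 2 + 2 + 2 + 1 + 3 = 12

Minimum assignment cost: 12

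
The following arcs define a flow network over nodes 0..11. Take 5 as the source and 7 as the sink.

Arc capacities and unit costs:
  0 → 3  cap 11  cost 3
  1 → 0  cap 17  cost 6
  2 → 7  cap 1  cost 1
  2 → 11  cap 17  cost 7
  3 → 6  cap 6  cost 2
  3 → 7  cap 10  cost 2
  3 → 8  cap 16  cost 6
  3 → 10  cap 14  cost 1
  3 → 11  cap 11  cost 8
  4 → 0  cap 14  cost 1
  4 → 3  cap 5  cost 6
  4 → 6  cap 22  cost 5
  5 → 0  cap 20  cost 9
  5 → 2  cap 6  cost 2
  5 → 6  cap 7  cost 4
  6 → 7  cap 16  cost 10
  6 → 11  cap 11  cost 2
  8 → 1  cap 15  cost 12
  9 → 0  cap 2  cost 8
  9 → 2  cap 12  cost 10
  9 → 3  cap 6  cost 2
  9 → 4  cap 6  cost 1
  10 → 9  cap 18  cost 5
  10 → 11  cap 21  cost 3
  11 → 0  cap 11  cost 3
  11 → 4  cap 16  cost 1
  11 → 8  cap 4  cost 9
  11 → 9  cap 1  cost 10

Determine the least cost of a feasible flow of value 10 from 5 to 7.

Minimum cost for 10 units: 122

shortest-cost path #1: 5→2→7 push 1 @ unit cost 3 (adds 3)
shortest-cost path #2: 5→6→11→4→0→3→7 push 7 @ unit cost 13 (adds 91)
shortest-cost path #3: 5→0→3→7 push 2 @ unit cost 14 (adds 28)
total cost = 122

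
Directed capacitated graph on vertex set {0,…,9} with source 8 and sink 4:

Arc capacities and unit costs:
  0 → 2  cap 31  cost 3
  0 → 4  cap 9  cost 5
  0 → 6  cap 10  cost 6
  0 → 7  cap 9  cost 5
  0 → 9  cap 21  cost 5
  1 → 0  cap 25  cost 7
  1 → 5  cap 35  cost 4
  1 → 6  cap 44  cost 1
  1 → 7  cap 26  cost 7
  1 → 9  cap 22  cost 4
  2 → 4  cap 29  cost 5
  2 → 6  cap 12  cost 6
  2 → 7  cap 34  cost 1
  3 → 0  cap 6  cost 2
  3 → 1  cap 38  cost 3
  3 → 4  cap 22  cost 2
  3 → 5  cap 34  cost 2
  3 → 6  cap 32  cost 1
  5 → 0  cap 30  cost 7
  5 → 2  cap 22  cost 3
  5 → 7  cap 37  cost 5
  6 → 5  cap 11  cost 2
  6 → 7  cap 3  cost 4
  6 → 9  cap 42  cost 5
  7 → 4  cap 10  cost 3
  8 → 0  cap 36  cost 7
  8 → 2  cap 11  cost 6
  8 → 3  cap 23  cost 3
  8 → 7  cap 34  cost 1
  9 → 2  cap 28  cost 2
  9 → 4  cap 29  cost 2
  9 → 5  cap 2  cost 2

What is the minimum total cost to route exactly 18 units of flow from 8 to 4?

Minimum cost for 18 units: 80

shortest-cost path #1: 8→7→4 push 10 @ unit cost 4 (adds 40)
shortest-cost path #2: 8→3→4 push 8 @ unit cost 5 (adds 40)
total cost = 80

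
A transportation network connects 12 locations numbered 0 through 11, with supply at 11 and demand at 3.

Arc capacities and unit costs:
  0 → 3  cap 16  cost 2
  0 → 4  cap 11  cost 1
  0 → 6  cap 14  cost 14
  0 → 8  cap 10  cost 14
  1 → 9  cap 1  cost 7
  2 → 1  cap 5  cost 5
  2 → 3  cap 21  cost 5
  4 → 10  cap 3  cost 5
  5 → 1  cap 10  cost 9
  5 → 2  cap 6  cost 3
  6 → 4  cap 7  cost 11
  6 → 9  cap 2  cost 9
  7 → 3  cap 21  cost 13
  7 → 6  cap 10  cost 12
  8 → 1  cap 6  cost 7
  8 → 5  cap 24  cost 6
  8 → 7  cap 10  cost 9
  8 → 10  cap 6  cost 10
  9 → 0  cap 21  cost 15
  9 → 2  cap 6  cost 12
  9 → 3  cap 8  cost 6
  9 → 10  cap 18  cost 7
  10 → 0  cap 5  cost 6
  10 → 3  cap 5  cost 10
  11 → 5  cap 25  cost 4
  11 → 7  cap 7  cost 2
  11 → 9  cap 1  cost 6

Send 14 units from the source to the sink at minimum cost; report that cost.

shortest-cost path #1: 11→9→3 push 1 @ unit cost 12 (adds 12)
shortest-cost path #2: 11→5→2→3 push 6 @ unit cost 12 (adds 72)
shortest-cost path #3: 11→7→3 push 7 @ unit cost 15 (adds 105)
total cost = 189

Minimum cost for 14 units: 189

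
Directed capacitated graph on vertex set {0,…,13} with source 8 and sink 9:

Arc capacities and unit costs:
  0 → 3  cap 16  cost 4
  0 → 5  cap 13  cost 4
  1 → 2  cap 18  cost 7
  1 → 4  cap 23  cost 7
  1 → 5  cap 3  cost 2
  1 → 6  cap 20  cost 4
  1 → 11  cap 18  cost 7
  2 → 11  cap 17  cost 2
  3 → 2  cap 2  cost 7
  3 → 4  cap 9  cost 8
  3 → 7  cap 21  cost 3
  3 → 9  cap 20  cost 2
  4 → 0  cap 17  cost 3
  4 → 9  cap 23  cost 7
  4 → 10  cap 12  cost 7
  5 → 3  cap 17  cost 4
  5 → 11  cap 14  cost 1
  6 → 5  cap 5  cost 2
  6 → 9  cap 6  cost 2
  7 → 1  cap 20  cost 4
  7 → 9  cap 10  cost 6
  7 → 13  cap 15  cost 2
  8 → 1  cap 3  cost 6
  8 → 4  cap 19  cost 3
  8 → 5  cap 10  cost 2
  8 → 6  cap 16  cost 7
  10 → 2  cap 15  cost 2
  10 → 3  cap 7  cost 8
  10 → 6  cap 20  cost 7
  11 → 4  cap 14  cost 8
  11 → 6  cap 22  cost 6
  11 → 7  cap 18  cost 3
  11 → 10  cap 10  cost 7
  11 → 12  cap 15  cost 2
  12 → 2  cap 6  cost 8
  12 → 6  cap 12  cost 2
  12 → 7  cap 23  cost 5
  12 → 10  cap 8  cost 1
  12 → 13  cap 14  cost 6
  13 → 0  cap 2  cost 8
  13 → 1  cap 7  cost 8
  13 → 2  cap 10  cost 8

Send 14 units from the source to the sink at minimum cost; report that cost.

Minimum cost for 14 units: 116

shortest-cost path #1: 8→5→3→9 push 10 @ unit cost 8 (adds 80)
shortest-cost path #2: 8→6→9 push 4 @ unit cost 9 (adds 36)
total cost = 116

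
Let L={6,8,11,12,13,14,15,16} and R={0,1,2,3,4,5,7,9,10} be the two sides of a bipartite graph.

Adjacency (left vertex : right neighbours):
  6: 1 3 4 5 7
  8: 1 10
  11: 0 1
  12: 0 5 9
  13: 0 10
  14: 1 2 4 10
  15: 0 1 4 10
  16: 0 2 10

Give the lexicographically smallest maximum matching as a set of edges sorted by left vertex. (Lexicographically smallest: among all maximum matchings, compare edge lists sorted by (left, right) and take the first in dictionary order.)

|M| = 7 (so the lex-smallest maximum matching has 7 edges)
process left vertices in ascending order; for each, take the smallest-labelled available neighbour that still permits 7 edges overall, or leave it unmatched if none does
lex-smallest matching: {6-3, 8-1, 11-0, 12-5, 13-10, 14-2, 15-4}

Lex-smallest maximum matching: {(6,3), (8,1), (11,0), (12,5), (13,10), (14,2), (15,4)}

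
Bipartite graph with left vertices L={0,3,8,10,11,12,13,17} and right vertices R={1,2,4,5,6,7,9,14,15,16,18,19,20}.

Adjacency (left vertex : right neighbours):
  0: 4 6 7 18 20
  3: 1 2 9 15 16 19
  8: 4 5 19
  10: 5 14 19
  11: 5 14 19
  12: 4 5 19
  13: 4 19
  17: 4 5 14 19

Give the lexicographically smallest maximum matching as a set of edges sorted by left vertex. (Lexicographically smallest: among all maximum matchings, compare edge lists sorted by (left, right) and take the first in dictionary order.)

|M| = 6 (so the lex-smallest maximum matching has 6 edges)
process left vertices in ascending order; for each, take the smallest-labelled available neighbour that still permits 6 edges overall, or leave it unmatched if none does
lex-smallest matching: {0-6, 3-1, 8-4, 10-5, 11-14, 12-19}

Lex-smallest maximum matching: {(0,6), (3,1), (8,4), (10,5), (11,14), (12,19)}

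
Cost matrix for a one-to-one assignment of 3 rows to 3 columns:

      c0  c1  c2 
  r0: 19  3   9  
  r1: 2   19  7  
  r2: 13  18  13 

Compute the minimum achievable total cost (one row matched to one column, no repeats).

optimal assignment: row0→col1 (cost 3), row1→col0 (cost 2), row2→col2 (cost 13)
total = 3 + 2 + 13 = 18

Minimum assignment cost: 18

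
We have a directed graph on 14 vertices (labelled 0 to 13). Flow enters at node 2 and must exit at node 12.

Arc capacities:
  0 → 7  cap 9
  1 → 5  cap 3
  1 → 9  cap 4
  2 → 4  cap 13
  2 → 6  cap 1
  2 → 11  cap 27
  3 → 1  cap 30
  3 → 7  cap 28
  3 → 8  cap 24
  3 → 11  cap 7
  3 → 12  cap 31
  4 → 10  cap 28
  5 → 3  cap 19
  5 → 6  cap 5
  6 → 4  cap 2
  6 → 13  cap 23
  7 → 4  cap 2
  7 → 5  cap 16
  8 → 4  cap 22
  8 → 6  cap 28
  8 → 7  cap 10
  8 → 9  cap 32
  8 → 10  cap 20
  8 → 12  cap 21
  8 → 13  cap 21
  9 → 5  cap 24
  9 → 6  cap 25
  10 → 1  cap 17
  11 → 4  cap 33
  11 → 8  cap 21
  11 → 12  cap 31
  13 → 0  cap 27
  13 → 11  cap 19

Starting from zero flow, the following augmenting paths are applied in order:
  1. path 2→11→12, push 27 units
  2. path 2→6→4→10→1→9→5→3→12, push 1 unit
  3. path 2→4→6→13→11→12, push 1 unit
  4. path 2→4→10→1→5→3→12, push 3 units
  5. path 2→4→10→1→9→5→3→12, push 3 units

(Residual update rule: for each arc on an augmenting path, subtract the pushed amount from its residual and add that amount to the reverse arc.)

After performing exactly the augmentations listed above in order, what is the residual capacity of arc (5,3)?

Residual capacity of (5,3): 12

after path 1 (2→11→12, push 27): res(5,3)=19
after path 2 (2→6→4→10→1→9→5→3→12, push 1): res(5,3)=18
after path 3 (2→4→6→13→11→12, push 1): res(5,3)=18
after path 4 (2→4→10→1→5→3→12, push 3): res(5,3)=15
after path 5 (2→4→10→1→9→5→3→12, push 3): res(5,3)=12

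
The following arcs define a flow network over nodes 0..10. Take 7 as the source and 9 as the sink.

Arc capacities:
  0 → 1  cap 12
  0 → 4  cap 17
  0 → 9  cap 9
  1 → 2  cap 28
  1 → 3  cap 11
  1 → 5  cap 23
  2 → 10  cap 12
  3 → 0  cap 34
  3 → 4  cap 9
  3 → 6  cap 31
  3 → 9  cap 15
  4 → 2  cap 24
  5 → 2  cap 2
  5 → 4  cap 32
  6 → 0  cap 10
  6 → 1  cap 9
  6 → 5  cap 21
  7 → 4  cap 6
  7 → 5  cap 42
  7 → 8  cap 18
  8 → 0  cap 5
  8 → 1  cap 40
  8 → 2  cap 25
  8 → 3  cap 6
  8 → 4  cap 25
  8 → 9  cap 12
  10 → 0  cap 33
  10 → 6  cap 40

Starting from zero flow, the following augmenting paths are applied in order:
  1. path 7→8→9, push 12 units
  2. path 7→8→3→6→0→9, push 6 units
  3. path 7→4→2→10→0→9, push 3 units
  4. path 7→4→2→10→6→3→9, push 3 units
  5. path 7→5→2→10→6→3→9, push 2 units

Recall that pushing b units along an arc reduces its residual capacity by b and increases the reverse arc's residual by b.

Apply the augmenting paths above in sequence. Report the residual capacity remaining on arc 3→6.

Residual capacity of (3,6): 30

after path 1 (7→8→9, push 12): res(3,6)=31
after path 2 (7→8→3→6→0→9, push 6): res(3,6)=25
after path 3 (7→4→2→10→0→9, push 3): res(3,6)=25
after path 4 (7→4→2→10→6→3→9, push 3): res(3,6)=28
after path 5 (7→5→2→10→6→3→9, push 2): res(3,6)=30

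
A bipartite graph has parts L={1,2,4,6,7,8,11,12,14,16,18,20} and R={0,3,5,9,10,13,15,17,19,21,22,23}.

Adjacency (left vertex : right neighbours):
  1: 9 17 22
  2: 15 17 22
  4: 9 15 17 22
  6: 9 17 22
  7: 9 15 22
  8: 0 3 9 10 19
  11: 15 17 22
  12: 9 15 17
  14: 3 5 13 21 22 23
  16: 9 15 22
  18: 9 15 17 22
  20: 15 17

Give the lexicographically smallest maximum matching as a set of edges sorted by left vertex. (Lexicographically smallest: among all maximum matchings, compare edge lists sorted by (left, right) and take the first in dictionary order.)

|M| = 6 (so the lex-smallest maximum matching has 6 edges)
process left vertices in ascending order; for each, take the smallest-labelled available neighbour that still permits 6 edges overall, or leave it unmatched if none does
lex-smallest matching: {1-9, 2-15, 4-17, 6-22, 8-0, 14-3}

Lex-smallest maximum matching: {(1,9), (2,15), (4,17), (6,22), (8,0), (14,3)}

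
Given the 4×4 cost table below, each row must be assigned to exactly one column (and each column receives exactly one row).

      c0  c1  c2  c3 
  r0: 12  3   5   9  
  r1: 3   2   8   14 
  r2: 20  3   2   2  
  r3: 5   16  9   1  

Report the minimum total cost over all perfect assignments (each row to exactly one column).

Minimum assignment cost: 9

optimal assignment: row0→col1 (cost 3), row1→col0 (cost 3), row2→col2 (cost 2), row3→col3 (cost 1)
total = 3 + 3 + 2 + 1 = 9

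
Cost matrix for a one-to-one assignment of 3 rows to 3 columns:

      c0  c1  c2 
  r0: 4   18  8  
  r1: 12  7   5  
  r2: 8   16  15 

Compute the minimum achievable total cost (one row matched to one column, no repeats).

optimal assignment: row0→col2 (cost 8), row1→col1 (cost 7), row2→col0 (cost 8)
total = 8 + 7 + 8 = 23

Minimum assignment cost: 23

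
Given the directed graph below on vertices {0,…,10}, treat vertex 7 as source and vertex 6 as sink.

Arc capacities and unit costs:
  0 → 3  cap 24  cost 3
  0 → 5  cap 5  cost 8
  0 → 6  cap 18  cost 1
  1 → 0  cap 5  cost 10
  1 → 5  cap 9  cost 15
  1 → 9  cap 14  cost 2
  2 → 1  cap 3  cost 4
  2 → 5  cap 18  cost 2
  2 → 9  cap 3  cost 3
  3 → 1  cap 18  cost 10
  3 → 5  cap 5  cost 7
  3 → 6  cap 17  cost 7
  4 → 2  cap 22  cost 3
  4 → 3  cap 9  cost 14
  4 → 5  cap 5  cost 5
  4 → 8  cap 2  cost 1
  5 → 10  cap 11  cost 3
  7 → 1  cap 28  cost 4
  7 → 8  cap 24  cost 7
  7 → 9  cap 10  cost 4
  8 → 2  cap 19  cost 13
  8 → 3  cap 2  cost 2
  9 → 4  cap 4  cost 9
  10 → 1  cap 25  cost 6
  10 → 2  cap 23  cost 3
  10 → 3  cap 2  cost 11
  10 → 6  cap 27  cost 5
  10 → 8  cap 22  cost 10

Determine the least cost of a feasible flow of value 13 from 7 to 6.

Minimum cost for 13 units: 265

shortest-cost path #1: 7→1→0→6 push 5 @ unit cost 15 (adds 75)
shortest-cost path #2: 7→8→3→6 push 2 @ unit cost 16 (adds 32)
shortest-cost path #3: 7→9→4→5→10→6 push 4 @ unit cost 26 (adds 104)
shortest-cost path #4: 7→1→5→10→6 push 2 @ unit cost 27 (adds 54)
total cost = 265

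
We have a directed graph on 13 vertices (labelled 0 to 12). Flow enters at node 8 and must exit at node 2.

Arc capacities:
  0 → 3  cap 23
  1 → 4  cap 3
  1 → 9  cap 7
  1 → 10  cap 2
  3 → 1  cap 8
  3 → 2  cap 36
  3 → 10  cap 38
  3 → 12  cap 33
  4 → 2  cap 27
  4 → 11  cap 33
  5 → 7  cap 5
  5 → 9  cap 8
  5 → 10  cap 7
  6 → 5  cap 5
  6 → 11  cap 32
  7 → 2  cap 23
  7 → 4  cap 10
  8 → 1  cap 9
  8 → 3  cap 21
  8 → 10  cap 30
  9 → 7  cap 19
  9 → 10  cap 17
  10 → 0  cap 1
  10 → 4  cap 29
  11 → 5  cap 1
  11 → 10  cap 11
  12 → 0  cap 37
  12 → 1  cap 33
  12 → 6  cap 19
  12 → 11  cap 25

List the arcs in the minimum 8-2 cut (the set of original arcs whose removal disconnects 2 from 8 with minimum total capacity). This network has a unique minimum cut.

Min-cut arcs: {(1,9), (4,2), (8,3), (10,0), (11,5)} (total capacity 57)

augment #1: 8→3→2 push 21
augment #2: 8→1→4→2 push 3
augment #3: 8→10→4→2 push 24
augment #4: 8→1→9→7→2 push 6
augment #5: 8→10→0→3→2 push 1
augment #6: 8→10→4→1→9→7→2 push 1
augment #7: 8→10→4→11→5→7→2 push 1
max flow = 57; residual-reachable set from 8 gives S-side
cut edges (S→T): {(1,9), (4,2), (8,3), (10,0), (11,5)} total cap 57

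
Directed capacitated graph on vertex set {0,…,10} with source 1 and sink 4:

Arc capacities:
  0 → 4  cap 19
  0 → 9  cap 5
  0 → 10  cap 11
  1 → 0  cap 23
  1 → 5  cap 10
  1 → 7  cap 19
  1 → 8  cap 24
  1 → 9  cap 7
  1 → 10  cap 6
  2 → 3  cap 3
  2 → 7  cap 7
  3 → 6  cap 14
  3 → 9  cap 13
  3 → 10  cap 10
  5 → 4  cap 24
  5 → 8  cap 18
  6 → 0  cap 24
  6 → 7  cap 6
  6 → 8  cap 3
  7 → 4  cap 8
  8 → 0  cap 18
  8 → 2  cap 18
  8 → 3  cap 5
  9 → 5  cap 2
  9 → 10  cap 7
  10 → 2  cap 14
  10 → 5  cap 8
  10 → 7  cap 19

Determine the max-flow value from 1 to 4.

augment #1: 1→0→4 bottleneck 19, total now 19
augment #2: 1→5→4 bottleneck 10, total now 29
augment #3: 1→7→4 bottleneck 8, total now 37
augment #4: 1→9→5→4 bottleneck 2, total now 39
augment #5: 1→10→5→4 bottleneck 6, total now 45
augment #6: 1→0→10→5→4 bottleneck 2, total now 47

Maximum flow value: 47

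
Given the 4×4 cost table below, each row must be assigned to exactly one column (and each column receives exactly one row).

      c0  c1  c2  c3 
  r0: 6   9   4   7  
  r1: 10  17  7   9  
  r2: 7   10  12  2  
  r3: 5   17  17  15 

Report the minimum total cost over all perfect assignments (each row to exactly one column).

Minimum assignment cost: 23

optimal assignment: row0→col1 (cost 9), row1→col2 (cost 7), row2→col3 (cost 2), row3→col0 (cost 5)
total = 9 + 7 + 2 + 5 = 23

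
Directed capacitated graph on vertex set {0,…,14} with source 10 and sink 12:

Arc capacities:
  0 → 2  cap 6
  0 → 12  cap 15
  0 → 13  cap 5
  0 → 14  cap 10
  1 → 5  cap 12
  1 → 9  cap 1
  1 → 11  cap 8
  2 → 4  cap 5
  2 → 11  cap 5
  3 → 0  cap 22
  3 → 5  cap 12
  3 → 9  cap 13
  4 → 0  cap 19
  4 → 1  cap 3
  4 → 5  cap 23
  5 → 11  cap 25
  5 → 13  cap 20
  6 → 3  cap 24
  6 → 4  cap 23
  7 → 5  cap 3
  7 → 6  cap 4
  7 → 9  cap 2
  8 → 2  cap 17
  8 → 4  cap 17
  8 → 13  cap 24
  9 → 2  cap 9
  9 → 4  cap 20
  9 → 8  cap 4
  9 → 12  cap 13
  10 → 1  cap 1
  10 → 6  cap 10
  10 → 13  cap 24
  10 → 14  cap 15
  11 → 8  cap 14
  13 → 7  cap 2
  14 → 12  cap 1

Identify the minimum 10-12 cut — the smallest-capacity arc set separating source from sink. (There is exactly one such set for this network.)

Min-cut arcs: {(10,1), (10,6), (13,7), (14,12)} (total capacity 14)

augment #1: 10→14→12 push 1
augment #2: 10→1→9→12 push 1
augment #3: 10→6→3→0→12 push 10
augment #4: 10→13→7→9→12 push 2
max flow = 14; residual-reachable set from 10 gives S-side
cut edges (S→T): {(10,1), (10,6), (13,7), (14,12)} total cap 14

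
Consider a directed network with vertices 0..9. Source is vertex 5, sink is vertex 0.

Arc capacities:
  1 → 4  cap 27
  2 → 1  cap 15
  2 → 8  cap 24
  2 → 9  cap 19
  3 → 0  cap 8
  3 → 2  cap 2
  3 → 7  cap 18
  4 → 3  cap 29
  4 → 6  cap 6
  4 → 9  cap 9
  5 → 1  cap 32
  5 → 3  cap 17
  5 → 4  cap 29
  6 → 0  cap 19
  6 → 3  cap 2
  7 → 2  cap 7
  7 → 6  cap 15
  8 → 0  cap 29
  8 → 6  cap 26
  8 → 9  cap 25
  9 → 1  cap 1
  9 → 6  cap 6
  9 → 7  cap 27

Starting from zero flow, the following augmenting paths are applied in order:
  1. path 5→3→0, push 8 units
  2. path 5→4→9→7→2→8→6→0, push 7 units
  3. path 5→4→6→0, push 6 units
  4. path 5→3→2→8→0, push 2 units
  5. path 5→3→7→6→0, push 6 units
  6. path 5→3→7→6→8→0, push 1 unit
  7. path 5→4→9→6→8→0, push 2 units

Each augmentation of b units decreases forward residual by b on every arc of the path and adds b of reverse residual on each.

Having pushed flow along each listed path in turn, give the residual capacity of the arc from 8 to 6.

Residual capacity of (8,6): 22

after path 1 (5→3→0, push 8): res(8,6)=26
after path 2 (5→4→9→7→2→8→6→0, push 7): res(8,6)=19
after path 3 (5→4→6→0, push 6): res(8,6)=19
after path 4 (5→3→2→8→0, push 2): res(8,6)=19
after path 5 (5→3→7→6→0, push 6): res(8,6)=19
after path 6 (5→3→7→6→8→0, push 1): res(8,6)=20
after path 7 (5→4→9→6→8→0, push 2): res(8,6)=22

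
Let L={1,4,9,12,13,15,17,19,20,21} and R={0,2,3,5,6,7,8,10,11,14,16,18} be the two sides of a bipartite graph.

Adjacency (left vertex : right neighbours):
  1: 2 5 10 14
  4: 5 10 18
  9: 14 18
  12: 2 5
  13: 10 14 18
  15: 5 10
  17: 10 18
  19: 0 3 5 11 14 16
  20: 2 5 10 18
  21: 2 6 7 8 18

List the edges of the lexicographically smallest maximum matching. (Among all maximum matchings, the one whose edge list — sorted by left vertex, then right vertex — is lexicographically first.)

|M| = 7 (so the lex-smallest maximum matching has 7 edges)
process left vertices in ascending order; for each, take the smallest-labelled available neighbour that still permits 7 edges overall, or leave it unmatched if none does
lex-smallest matching: {1-2, 4-5, 9-14, 13-10, 17-18, 19-0, 21-6}

Lex-smallest maximum matching: {(1,2), (4,5), (9,14), (13,10), (17,18), (19,0), (21,6)}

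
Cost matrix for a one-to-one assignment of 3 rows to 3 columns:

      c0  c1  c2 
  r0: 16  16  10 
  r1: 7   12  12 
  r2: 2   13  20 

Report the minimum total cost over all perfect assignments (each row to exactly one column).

optimal assignment: row0→col2 (cost 10), row1→col1 (cost 12), row2→col0 (cost 2)
total = 10 + 12 + 2 = 24

Minimum assignment cost: 24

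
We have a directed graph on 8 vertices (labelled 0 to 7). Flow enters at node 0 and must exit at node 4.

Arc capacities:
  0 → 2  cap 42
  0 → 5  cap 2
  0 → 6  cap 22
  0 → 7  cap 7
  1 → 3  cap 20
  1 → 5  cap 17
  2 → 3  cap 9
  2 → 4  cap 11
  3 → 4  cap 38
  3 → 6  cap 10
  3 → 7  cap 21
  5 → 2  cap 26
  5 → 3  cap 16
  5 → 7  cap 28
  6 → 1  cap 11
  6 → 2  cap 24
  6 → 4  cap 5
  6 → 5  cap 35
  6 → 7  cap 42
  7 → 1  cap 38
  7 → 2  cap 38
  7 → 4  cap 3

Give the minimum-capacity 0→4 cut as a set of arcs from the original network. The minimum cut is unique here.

augment #1: 0→2→4 push 11
augment #2: 0→6→4 push 5
augment #3: 0→7→4 push 3
augment #4: 0→2→3→4 push 9
augment #5: 0→5→3→4 push 2
augment #6: 0→6→1→3→4 push 11
augment #7: 0→6→5→3→4 push 6
augment #8: 0→7→1→3→4 push 4
max flow = 51; residual-reachable set from 0 gives S-side
cut edges (S→T): {(0,5), (0,6), (0,7), (2,3), (2,4)} total cap 51

Min-cut arcs: {(0,5), (0,6), (0,7), (2,3), (2,4)} (total capacity 51)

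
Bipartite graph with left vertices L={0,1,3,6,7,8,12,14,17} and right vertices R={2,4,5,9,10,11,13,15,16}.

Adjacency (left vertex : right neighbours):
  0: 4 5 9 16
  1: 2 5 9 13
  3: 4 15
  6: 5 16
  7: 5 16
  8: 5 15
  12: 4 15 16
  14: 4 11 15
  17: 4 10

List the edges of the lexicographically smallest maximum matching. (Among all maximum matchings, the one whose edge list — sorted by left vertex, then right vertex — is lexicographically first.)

Lex-smallest maximum matching: {(0,9), (1,2), (3,4), (6,5), (7,16), (8,15), (14,11), (17,10)}

|M| = 8 (so the lex-smallest maximum matching has 8 edges)
process left vertices in ascending order; for each, take the smallest-labelled available neighbour that still permits 8 edges overall, or leave it unmatched if none does
lex-smallest matching: {0-9, 1-2, 3-4, 6-5, 7-16, 8-15, 14-11, 17-10}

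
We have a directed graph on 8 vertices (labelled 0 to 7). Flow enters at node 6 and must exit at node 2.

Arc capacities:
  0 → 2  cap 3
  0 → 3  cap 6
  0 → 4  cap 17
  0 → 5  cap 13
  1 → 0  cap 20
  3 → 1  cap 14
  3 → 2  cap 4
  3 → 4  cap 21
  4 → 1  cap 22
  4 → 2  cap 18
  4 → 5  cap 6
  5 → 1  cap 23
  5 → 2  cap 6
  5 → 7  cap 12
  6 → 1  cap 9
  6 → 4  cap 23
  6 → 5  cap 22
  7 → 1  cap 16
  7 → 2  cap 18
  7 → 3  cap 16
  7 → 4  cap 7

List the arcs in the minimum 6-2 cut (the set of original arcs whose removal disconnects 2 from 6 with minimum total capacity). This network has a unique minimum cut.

augment #1: 6→4→2 push 18
augment #2: 6→5→2 push 6
augment #3: 6→1→0→2 push 3
augment #4: 6→5→7→2 push 12
augment #5: 6→1→0→3→2 push 4
max flow = 43; residual-reachable set from 6 gives S-side
cut edges (S→T): {(0,2), (3,2), (4,2), (5,2), (5,7)} total cap 43

Min-cut arcs: {(0,2), (3,2), (4,2), (5,2), (5,7)} (total capacity 43)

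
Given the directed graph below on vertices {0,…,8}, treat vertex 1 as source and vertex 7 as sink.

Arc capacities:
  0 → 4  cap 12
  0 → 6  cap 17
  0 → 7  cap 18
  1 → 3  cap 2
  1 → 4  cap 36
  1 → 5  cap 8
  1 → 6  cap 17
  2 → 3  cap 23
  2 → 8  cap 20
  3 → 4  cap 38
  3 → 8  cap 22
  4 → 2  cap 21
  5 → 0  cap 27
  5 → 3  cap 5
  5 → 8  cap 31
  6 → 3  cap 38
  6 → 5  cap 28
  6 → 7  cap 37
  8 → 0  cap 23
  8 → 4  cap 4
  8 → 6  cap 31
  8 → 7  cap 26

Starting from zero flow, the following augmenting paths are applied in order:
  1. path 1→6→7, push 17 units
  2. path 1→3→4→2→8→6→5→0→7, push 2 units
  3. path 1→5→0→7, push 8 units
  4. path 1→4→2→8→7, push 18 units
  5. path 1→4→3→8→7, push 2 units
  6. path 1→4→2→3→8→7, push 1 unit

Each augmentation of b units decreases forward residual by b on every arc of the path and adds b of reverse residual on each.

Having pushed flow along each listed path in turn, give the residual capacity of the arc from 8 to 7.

Residual capacity of (8,7): 5

after path 1 (1→6→7, push 17): res(8,7)=26
after path 2 (1→3→4→2→8→6→5→0→7, push 2): res(8,7)=26
after path 3 (1→5→0→7, push 8): res(8,7)=26
after path 4 (1→4→2→8→7, push 18): res(8,7)=8
after path 5 (1→4→3→8→7, push 2): res(8,7)=6
after path 6 (1→4→2→3→8→7, push 1): res(8,7)=5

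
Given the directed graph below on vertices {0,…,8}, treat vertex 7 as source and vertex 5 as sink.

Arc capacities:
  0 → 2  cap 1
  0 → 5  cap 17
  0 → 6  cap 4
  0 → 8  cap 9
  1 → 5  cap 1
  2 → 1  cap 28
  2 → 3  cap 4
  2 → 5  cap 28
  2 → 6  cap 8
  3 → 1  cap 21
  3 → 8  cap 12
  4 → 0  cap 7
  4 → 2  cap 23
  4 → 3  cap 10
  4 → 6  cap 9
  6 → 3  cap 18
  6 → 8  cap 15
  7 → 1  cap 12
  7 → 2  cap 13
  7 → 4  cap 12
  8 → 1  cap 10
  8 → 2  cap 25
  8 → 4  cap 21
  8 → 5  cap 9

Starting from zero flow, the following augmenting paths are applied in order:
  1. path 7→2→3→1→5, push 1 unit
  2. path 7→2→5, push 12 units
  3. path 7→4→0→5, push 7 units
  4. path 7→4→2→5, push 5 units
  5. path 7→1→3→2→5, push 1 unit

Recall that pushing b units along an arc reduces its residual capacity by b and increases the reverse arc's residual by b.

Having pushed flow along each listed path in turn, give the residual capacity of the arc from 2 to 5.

after path 1 (7→2→3→1→5, push 1): res(2,5)=28
after path 2 (7→2→5, push 12): res(2,5)=16
after path 3 (7→4→0→5, push 7): res(2,5)=16
after path 4 (7→4→2→5, push 5): res(2,5)=11
after path 5 (7→1→3→2→5, push 1): res(2,5)=10

Residual capacity of (2,5): 10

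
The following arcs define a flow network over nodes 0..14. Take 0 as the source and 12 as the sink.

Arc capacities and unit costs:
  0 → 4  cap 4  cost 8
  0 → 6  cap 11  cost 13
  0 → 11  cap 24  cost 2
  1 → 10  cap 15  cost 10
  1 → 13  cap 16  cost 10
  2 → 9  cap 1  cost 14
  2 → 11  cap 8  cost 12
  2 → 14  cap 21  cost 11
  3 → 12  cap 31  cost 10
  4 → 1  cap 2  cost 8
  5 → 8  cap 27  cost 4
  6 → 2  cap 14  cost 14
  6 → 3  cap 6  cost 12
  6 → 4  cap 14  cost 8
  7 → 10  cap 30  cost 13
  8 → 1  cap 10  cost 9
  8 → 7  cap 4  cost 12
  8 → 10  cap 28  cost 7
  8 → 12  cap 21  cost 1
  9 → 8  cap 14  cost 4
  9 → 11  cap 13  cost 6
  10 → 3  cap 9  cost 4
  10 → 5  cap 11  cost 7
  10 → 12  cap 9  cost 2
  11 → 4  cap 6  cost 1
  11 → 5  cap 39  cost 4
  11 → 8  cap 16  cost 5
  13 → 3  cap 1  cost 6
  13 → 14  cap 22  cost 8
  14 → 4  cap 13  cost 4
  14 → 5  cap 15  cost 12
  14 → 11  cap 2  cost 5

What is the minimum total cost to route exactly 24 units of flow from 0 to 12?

shortest-cost path #1: 0→11→8→12 push 16 @ unit cost 8 (adds 128)
shortest-cost path #2: 0→11→5→8→12 push 5 @ unit cost 11 (adds 55)
shortest-cost path #3: 0→11→5→8→10→12 push 3 @ unit cost 19 (adds 57)
total cost = 240

Minimum cost for 24 units: 240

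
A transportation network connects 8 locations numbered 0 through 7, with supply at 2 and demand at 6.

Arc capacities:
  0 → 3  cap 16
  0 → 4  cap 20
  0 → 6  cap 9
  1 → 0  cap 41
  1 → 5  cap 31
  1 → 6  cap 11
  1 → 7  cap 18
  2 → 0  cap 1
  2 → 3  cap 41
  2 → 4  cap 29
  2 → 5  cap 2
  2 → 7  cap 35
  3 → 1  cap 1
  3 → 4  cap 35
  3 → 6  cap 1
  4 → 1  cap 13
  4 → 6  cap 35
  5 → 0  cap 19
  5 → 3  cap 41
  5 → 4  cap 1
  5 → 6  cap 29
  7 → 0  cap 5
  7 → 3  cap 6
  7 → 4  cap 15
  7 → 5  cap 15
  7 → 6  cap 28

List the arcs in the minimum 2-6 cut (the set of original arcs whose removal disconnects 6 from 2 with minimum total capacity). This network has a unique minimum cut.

Min-cut arcs: {(2,0), (2,5), (2,7), (3,1), (3,6), (4,1), (4,6)} (total capacity 88)

augment #1: 2→0→6 push 1
augment #2: 2→3→6 push 1
augment #3: 2→4→6 push 29
augment #4: 2→5→6 push 2
augment #5: 2→7→6 push 28
augment #6: 2→3→1→6 push 1
augment #7: 2→3→4→6 push 6
augment #8: 2→7→0→6 push 5
augment #9: 2→7→5→6 push 2
augment #10: 2→3→4→1→6 push 10
augment #11: 2→3→4→1→0→6 push 3
max flow = 88; residual-reachable set from 2 gives S-side
cut edges (S→T): {(2,0), (2,5), (2,7), (3,1), (3,6), (4,1), (4,6)} total cap 88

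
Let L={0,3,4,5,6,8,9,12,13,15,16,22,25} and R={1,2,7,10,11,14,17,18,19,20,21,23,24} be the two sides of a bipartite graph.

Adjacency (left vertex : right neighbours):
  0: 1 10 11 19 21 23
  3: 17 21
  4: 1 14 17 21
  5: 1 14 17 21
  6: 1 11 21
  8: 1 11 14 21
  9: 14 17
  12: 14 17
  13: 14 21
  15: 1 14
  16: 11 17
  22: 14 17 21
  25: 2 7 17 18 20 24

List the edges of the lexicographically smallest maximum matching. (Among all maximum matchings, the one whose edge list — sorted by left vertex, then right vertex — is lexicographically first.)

Lex-smallest maximum matching: {(0,10), (3,17), (4,1), (5,14), (6,11), (8,21), (25,2)}

|M| = 7 (so the lex-smallest maximum matching has 7 edges)
process left vertices in ascending order; for each, take the smallest-labelled available neighbour that still permits 7 edges overall, or leave it unmatched if none does
lex-smallest matching: {0-10, 3-17, 4-1, 5-14, 6-11, 8-21, 25-2}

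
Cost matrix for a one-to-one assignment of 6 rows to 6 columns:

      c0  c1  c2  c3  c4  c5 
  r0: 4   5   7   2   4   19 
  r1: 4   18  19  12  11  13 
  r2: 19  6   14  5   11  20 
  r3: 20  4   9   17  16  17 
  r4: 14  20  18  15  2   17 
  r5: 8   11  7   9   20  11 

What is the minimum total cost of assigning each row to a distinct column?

Minimum assignment cost: 33

optimal assignment: row0→col2 (cost 7), row1→col0 (cost 4), row2→col3 (cost 5), row3→col1 (cost 4), row4→col4 (cost 2), row5→col5 (cost 11)
total = 7 + 4 + 5 + 4 + 2 + 11 = 33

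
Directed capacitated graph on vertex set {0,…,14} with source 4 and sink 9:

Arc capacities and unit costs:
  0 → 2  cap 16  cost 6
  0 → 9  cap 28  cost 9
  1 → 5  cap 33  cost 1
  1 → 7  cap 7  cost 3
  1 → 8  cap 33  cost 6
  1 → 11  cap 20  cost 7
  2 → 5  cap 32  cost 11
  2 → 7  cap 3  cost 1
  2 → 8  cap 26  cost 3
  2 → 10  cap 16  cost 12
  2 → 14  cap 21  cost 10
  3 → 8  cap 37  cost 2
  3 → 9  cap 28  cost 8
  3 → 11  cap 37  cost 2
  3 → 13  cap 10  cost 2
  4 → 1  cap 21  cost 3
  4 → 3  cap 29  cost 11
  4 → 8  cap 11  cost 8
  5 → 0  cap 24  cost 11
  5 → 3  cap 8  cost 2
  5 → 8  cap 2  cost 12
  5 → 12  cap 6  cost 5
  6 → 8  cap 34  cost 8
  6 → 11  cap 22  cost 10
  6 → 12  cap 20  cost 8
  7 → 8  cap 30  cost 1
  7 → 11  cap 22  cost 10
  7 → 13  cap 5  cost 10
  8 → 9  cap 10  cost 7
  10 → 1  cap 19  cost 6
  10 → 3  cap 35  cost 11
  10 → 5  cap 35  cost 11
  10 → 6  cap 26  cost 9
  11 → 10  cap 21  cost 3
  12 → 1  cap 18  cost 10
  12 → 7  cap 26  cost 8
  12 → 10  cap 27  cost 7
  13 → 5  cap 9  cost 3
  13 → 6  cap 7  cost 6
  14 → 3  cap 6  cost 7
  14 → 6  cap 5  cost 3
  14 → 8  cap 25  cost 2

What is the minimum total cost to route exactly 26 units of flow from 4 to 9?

shortest-cost path #1: 4→1→7→8→9 push 7 @ unit cost 14 (adds 98)
shortest-cost path #2: 4→1→5→3→9 push 8 @ unit cost 14 (adds 112)
shortest-cost path #3: 4→8→9 push 3 @ unit cost 15 (adds 45)
shortest-cost path #4: 4→3→9 push 8 @ unit cost 19 (adds 152)
total cost = 407

Minimum cost for 26 units: 407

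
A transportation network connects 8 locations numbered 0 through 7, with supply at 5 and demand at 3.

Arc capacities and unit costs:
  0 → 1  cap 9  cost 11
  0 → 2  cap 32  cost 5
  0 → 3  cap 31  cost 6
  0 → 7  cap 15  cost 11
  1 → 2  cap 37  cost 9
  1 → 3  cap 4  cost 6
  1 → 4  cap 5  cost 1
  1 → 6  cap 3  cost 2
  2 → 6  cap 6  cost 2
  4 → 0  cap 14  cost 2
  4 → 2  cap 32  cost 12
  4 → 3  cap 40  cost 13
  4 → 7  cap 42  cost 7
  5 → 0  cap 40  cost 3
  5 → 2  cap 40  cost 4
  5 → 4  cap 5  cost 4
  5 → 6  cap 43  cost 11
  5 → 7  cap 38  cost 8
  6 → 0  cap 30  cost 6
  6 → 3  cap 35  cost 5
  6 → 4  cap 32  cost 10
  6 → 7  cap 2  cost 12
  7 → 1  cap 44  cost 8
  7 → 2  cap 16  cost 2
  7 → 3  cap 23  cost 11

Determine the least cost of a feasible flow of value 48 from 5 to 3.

shortest-cost path #1: 5→0→3 push 31 @ unit cost 9 (adds 279)
shortest-cost path #2: 5→2→6→3 push 6 @ unit cost 11 (adds 66)
shortest-cost path #3: 5→6→3 push 11 @ unit cost 16 (adds 176)
total cost = 521

Minimum cost for 48 units: 521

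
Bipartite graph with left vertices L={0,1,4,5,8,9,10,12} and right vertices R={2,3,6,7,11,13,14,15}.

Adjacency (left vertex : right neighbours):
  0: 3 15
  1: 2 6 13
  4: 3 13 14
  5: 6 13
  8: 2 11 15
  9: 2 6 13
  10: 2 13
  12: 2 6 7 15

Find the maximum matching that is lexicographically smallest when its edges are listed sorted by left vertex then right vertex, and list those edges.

|M| = 7 (so the lex-smallest maximum matching has 7 edges)
process left vertices in ascending order; for each, take the smallest-labelled available neighbour that still permits 7 edges overall, or leave it unmatched if none does
lex-smallest matching: {0-3, 1-2, 4-14, 5-6, 8-11, 9-13, 12-7}

Lex-smallest maximum matching: {(0,3), (1,2), (4,14), (5,6), (8,11), (9,13), (12,7)}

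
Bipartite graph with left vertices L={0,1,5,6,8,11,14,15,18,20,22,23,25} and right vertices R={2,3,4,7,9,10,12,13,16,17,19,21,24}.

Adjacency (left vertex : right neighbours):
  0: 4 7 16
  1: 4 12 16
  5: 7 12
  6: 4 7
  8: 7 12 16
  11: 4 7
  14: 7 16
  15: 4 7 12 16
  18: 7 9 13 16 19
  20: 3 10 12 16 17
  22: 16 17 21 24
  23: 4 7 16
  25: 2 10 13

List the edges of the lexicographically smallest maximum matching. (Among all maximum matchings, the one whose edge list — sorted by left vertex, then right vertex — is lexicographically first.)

|M| = 8 (so the lex-smallest maximum matching has 8 edges)
process left vertices in ascending order; for each, take the smallest-labelled available neighbour that still permits 8 edges overall, or leave it unmatched if none does
lex-smallest matching: {0-4, 1-12, 5-7, 8-16, 18-9, 20-3, 22-17, 25-2}

Lex-smallest maximum matching: {(0,4), (1,12), (5,7), (8,16), (18,9), (20,3), (22,17), (25,2)}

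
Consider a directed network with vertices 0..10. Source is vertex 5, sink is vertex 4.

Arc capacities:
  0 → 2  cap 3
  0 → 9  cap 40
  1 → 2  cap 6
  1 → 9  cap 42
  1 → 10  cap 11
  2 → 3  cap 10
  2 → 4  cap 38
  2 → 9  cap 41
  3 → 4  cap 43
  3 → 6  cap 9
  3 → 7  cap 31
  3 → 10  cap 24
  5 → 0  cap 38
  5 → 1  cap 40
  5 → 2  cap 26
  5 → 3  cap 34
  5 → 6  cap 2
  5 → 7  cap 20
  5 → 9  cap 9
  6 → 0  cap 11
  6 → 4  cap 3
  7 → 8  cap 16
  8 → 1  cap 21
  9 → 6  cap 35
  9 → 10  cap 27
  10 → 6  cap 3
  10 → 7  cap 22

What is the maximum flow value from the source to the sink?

Maximum flow value: 72

augment #1: 5→2→4 bottleneck 26, total now 26
augment #2: 5→3→4 bottleneck 34, total now 60
augment #3: 5→6→4 bottleneck 2, total now 62
augment #4: 5→0→2→4 bottleneck 3, total now 65
augment #5: 5→1→2→4 bottleneck 6, total now 71
augment #6: 5→9→6→4 bottleneck 1, total now 72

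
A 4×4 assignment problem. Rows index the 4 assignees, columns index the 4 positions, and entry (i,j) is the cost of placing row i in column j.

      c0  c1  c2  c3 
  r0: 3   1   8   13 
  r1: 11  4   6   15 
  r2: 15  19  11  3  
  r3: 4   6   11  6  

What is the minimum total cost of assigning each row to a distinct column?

Minimum assignment cost: 14

optimal assignment: row0→col1 (cost 1), row1→col2 (cost 6), row2→col3 (cost 3), row3→col0 (cost 4)
total = 1 + 6 + 3 + 4 = 14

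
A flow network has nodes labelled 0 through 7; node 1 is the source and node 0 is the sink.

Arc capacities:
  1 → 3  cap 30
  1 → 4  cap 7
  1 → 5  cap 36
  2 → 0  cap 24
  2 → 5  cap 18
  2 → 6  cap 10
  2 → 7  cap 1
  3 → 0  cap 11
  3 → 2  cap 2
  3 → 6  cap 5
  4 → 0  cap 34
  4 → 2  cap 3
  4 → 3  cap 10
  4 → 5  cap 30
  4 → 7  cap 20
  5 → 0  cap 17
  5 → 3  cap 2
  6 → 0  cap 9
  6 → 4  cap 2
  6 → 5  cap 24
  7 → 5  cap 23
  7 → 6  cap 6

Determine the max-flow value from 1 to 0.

augment #1: 1→3→0 bottleneck 11, total now 11
augment #2: 1→4→0 bottleneck 7, total now 18
augment #3: 1→5→0 bottleneck 17, total now 35
augment #4: 1→3→2→0 bottleneck 2, total now 37
augment #5: 1→3→6→0 bottleneck 5, total now 42

Maximum flow value: 42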